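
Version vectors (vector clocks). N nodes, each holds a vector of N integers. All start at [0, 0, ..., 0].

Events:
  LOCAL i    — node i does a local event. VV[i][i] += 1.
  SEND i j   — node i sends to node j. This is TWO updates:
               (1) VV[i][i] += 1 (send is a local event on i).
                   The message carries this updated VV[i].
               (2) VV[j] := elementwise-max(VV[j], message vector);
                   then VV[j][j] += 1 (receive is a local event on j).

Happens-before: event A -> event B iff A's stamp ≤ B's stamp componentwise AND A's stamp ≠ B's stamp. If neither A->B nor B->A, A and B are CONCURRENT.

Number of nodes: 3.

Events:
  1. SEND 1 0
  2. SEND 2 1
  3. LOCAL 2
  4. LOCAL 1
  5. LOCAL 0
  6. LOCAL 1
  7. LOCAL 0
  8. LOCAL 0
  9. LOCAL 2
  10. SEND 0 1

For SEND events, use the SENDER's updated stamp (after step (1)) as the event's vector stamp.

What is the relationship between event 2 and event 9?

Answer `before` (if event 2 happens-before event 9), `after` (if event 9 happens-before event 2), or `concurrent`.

Answer: before

Derivation:
Initial: VV[0]=[0, 0, 0]
Initial: VV[1]=[0, 0, 0]
Initial: VV[2]=[0, 0, 0]
Event 1: SEND 1->0: VV[1][1]++ -> VV[1]=[0, 1, 0], msg_vec=[0, 1, 0]; VV[0]=max(VV[0],msg_vec) then VV[0][0]++ -> VV[0]=[1, 1, 0]
Event 2: SEND 2->1: VV[2][2]++ -> VV[2]=[0, 0, 1], msg_vec=[0, 0, 1]; VV[1]=max(VV[1],msg_vec) then VV[1][1]++ -> VV[1]=[0, 2, 1]
Event 3: LOCAL 2: VV[2][2]++ -> VV[2]=[0, 0, 2]
Event 4: LOCAL 1: VV[1][1]++ -> VV[1]=[0, 3, 1]
Event 5: LOCAL 0: VV[0][0]++ -> VV[0]=[2, 1, 0]
Event 6: LOCAL 1: VV[1][1]++ -> VV[1]=[0, 4, 1]
Event 7: LOCAL 0: VV[0][0]++ -> VV[0]=[3, 1, 0]
Event 8: LOCAL 0: VV[0][0]++ -> VV[0]=[4, 1, 0]
Event 9: LOCAL 2: VV[2][2]++ -> VV[2]=[0, 0, 3]
Event 10: SEND 0->1: VV[0][0]++ -> VV[0]=[5, 1, 0], msg_vec=[5, 1, 0]; VV[1]=max(VV[1],msg_vec) then VV[1][1]++ -> VV[1]=[5, 5, 1]
Event 2 stamp: [0, 0, 1]
Event 9 stamp: [0, 0, 3]
[0, 0, 1] <= [0, 0, 3]? True
[0, 0, 3] <= [0, 0, 1]? False
Relation: before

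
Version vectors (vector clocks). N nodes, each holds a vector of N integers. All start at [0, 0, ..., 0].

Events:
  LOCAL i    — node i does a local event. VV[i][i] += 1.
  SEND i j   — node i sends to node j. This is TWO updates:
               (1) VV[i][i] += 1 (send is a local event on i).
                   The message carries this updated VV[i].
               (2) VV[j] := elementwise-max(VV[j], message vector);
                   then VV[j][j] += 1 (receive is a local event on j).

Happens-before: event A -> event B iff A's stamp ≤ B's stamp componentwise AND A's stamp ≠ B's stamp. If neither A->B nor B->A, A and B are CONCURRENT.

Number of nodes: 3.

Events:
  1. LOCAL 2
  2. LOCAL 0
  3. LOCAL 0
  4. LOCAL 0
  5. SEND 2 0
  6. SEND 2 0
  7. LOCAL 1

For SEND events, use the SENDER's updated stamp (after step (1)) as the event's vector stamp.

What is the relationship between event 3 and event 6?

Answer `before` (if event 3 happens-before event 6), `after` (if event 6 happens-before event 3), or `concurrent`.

Answer: concurrent

Derivation:
Initial: VV[0]=[0, 0, 0]
Initial: VV[1]=[0, 0, 0]
Initial: VV[2]=[0, 0, 0]
Event 1: LOCAL 2: VV[2][2]++ -> VV[2]=[0, 0, 1]
Event 2: LOCAL 0: VV[0][0]++ -> VV[0]=[1, 0, 0]
Event 3: LOCAL 0: VV[0][0]++ -> VV[0]=[2, 0, 0]
Event 4: LOCAL 0: VV[0][0]++ -> VV[0]=[3, 0, 0]
Event 5: SEND 2->0: VV[2][2]++ -> VV[2]=[0, 0, 2], msg_vec=[0, 0, 2]; VV[0]=max(VV[0],msg_vec) then VV[0][0]++ -> VV[0]=[4, 0, 2]
Event 6: SEND 2->0: VV[2][2]++ -> VV[2]=[0, 0, 3], msg_vec=[0, 0, 3]; VV[0]=max(VV[0],msg_vec) then VV[0][0]++ -> VV[0]=[5, 0, 3]
Event 7: LOCAL 1: VV[1][1]++ -> VV[1]=[0, 1, 0]
Event 3 stamp: [2, 0, 0]
Event 6 stamp: [0, 0, 3]
[2, 0, 0] <= [0, 0, 3]? False
[0, 0, 3] <= [2, 0, 0]? False
Relation: concurrent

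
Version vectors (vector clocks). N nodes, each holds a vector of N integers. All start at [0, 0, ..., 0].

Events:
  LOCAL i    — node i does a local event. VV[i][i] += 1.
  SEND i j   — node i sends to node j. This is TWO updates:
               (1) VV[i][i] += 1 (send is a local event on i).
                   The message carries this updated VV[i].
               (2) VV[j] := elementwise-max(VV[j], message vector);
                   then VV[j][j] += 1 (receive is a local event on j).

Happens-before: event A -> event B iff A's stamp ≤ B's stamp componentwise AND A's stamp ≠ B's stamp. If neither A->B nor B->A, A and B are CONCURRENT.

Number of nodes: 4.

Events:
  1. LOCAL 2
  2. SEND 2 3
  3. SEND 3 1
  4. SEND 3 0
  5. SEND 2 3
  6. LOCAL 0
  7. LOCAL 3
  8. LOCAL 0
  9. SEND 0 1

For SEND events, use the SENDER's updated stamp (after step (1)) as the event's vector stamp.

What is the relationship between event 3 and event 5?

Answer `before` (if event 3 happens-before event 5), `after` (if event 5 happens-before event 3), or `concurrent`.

Answer: concurrent

Derivation:
Initial: VV[0]=[0, 0, 0, 0]
Initial: VV[1]=[0, 0, 0, 0]
Initial: VV[2]=[0, 0, 0, 0]
Initial: VV[3]=[0, 0, 0, 0]
Event 1: LOCAL 2: VV[2][2]++ -> VV[2]=[0, 0, 1, 0]
Event 2: SEND 2->3: VV[2][2]++ -> VV[2]=[0, 0, 2, 0], msg_vec=[0, 0, 2, 0]; VV[3]=max(VV[3],msg_vec) then VV[3][3]++ -> VV[3]=[0, 0, 2, 1]
Event 3: SEND 3->1: VV[3][3]++ -> VV[3]=[0, 0, 2, 2], msg_vec=[0, 0, 2, 2]; VV[1]=max(VV[1],msg_vec) then VV[1][1]++ -> VV[1]=[0, 1, 2, 2]
Event 4: SEND 3->0: VV[3][3]++ -> VV[3]=[0, 0, 2, 3], msg_vec=[0, 0, 2, 3]; VV[0]=max(VV[0],msg_vec) then VV[0][0]++ -> VV[0]=[1, 0, 2, 3]
Event 5: SEND 2->3: VV[2][2]++ -> VV[2]=[0, 0, 3, 0], msg_vec=[0, 0, 3, 0]; VV[3]=max(VV[3],msg_vec) then VV[3][3]++ -> VV[3]=[0, 0, 3, 4]
Event 6: LOCAL 0: VV[0][0]++ -> VV[0]=[2, 0, 2, 3]
Event 7: LOCAL 3: VV[3][3]++ -> VV[3]=[0, 0, 3, 5]
Event 8: LOCAL 0: VV[0][0]++ -> VV[0]=[3, 0, 2, 3]
Event 9: SEND 0->1: VV[0][0]++ -> VV[0]=[4, 0, 2, 3], msg_vec=[4, 0, 2, 3]; VV[1]=max(VV[1],msg_vec) then VV[1][1]++ -> VV[1]=[4, 2, 2, 3]
Event 3 stamp: [0, 0, 2, 2]
Event 5 stamp: [0, 0, 3, 0]
[0, 0, 2, 2] <= [0, 0, 3, 0]? False
[0, 0, 3, 0] <= [0, 0, 2, 2]? False
Relation: concurrent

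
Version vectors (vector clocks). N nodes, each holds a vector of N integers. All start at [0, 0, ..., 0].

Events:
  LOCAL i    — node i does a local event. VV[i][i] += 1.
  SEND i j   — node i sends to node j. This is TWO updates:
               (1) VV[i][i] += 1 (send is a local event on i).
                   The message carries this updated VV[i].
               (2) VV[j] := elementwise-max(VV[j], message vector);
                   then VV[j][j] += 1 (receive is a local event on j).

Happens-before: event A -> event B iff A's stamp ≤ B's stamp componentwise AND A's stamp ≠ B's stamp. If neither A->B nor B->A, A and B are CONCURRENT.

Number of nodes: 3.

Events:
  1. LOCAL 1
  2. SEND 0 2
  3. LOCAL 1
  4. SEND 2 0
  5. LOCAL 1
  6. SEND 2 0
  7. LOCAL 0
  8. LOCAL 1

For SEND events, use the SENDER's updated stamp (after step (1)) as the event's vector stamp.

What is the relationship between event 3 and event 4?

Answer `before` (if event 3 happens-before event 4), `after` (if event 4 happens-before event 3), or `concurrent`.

Initial: VV[0]=[0, 0, 0]
Initial: VV[1]=[0, 0, 0]
Initial: VV[2]=[0, 0, 0]
Event 1: LOCAL 1: VV[1][1]++ -> VV[1]=[0, 1, 0]
Event 2: SEND 0->2: VV[0][0]++ -> VV[0]=[1, 0, 0], msg_vec=[1, 0, 0]; VV[2]=max(VV[2],msg_vec) then VV[2][2]++ -> VV[2]=[1, 0, 1]
Event 3: LOCAL 1: VV[1][1]++ -> VV[1]=[0, 2, 0]
Event 4: SEND 2->0: VV[2][2]++ -> VV[2]=[1, 0, 2], msg_vec=[1, 0, 2]; VV[0]=max(VV[0],msg_vec) then VV[0][0]++ -> VV[0]=[2, 0, 2]
Event 5: LOCAL 1: VV[1][1]++ -> VV[1]=[0, 3, 0]
Event 6: SEND 2->0: VV[2][2]++ -> VV[2]=[1, 0, 3], msg_vec=[1, 0, 3]; VV[0]=max(VV[0],msg_vec) then VV[0][0]++ -> VV[0]=[3, 0, 3]
Event 7: LOCAL 0: VV[0][0]++ -> VV[0]=[4, 0, 3]
Event 8: LOCAL 1: VV[1][1]++ -> VV[1]=[0, 4, 0]
Event 3 stamp: [0, 2, 0]
Event 4 stamp: [1, 0, 2]
[0, 2, 0] <= [1, 0, 2]? False
[1, 0, 2] <= [0, 2, 0]? False
Relation: concurrent

Answer: concurrent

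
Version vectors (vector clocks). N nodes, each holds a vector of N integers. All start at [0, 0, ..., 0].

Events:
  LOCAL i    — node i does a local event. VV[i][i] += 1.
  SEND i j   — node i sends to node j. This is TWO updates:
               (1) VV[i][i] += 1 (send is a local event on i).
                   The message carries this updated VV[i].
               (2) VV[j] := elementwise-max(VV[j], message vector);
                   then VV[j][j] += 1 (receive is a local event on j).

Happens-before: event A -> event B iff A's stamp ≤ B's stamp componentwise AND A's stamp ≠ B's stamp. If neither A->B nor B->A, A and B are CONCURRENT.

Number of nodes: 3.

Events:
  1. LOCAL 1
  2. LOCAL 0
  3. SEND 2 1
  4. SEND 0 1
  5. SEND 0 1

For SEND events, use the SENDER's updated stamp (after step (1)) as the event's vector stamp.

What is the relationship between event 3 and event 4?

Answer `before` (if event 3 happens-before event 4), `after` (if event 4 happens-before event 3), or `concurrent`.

Answer: concurrent

Derivation:
Initial: VV[0]=[0, 0, 0]
Initial: VV[1]=[0, 0, 0]
Initial: VV[2]=[0, 0, 0]
Event 1: LOCAL 1: VV[1][1]++ -> VV[1]=[0, 1, 0]
Event 2: LOCAL 0: VV[0][0]++ -> VV[0]=[1, 0, 0]
Event 3: SEND 2->1: VV[2][2]++ -> VV[2]=[0, 0, 1], msg_vec=[0, 0, 1]; VV[1]=max(VV[1],msg_vec) then VV[1][1]++ -> VV[1]=[0, 2, 1]
Event 4: SEND 0->1: VV[0][0]++ -> VV[0]=[2, 0, 0], msg_vec=[2, 0, 0]; VV[1]=max(VV[1],msg_vec) then VV[1][1]++ -> VV[1]=[2, 3, 1]
Event 5: SEND 0->1: VV[0][0]++ -> VV[0]=[3, 0, 0], msg_vec=[3, 0, 0]; VV[1]=max(VV[1],msg_vec) then VV[1][1]++ -> VV[1]=[3, 4, 1]
Event 3 stamp: [0, 0, 1]
Event 4 stamp: [2, 0, 0]
[0, 0, 1] <= [2, 0, 0]? False
[2, 0, 0] <= [0, 0, 1]? False
Relation: concurrent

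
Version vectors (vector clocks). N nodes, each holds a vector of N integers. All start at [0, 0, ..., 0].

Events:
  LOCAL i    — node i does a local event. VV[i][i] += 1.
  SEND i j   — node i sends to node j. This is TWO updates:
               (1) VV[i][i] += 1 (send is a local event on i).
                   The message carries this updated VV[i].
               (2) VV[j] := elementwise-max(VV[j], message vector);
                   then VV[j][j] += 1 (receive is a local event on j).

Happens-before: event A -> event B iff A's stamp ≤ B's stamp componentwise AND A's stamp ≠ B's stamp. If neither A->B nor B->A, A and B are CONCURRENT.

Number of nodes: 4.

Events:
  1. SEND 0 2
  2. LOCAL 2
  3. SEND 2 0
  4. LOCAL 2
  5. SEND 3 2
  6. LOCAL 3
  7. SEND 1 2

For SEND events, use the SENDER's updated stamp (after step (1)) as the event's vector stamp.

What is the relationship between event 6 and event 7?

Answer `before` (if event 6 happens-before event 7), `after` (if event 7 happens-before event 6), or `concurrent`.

Initial: VV[0]=[0, 0, 0, 0]
Initial: VV[1]=[0, 0, 0, 0]
Initial: VV[2]=[0, 0, 0, 0]
Initial: VV[3]=[0, 0, 0, 0]
Event 1: SEND 0->2: VV[0][0]++ -> VV[0]=[1, 0, 0, 0], msg_vec=[1, 0, 0, 0]; VV[2]=max(VV[2],msg_vec) then VV[2][2]++ -> VV[2]=[1, 0, 1, 0]
Event 2: LOCAL 2: VV[2][2]++ -> VV[2]=[1, 0, 2, 0]
Event 3: SEND 2->0: VV[2][2]++ -> VV[2]=[1, 0, 3, 0], msg_vec=[1, 0, 3, 0]; VV[0]=max(VV[0],msg_vec) then VV[0][0]++ -> VV[0]=[2, 0, 3, 0]
Event 4: LOCAL 2: VV[2][2]++ -> VV[2]=[1, 0, 4, 0]
Event 5: SEND 3->2: VV[3][3]++ -> VV[3]=[0, 0, 0, 1], msg_vec=[0, 0, 0, 1]; VV[2]=max(VV[2],msg_vec) then VV[2][2]++ -> VV[2]=[1, 0, 5, 1]
Event 6: LOCAL 3: VV[3][3]++ -> VV[3]=[0, 0, 0, 2]
Event 7: SEND 1->2: VV[1][1]++ -> VV[1]=[0, 1, 0, 0], msg_vec=[0, 1, 0, 0]; VV[2]=max(VV[2],msg_vec) then VV[2][2]++ -> VV[2]=[1, 1, 6, 1]
Event 6 stamp: [0, 0, 0, 2]
Event 7 stamp: [0, 1, 0, 0]
[0, 0, 0, 2] <= [0, 1, 0, 0]? False
[0, 1, 0, 0] <= [0, 0, 0, 2]? False
Relation: concurrent

Answer: concurrent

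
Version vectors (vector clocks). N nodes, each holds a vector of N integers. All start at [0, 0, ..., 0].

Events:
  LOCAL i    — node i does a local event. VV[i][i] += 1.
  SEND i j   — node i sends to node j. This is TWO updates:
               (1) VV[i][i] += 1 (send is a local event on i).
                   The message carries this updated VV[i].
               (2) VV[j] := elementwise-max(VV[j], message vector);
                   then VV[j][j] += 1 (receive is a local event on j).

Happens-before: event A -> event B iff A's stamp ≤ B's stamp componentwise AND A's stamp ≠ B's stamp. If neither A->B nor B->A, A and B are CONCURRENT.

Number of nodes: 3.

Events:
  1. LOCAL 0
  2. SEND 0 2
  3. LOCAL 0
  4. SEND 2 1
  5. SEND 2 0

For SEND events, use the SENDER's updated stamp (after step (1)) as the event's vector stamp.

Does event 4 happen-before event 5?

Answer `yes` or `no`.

Initial: VV[0]=[0, 0, 0]
Initial: VV[1]=[0, 0, 0]
Initial: VV[2]=[0, 0, 0]
Event 1: LOCAL 0: VV[0][0]++ -> VV[0]=[1, 0, 0]
Event 2: SEND 0->2: VV[0][0]++ -> VV[0]=[2, 0, 0], msg_vec=[2, 0, 0]; VV[2]=max(VV[2],msg_vec) then VV[2][2]++ -> VV[2]=[2, 0, 1]
Event 3: LOCAL 0: VV[0][0]++ -> VV[0]=[3, 0, 0]
Event 4: SEND 2->1: VV[2][2]++ -> VV[2]=[2, 0, 2], msg_vec=[2, 0, 2]; VV[1]=max(VV[1],msg_vec) then VV[1][1]++ -> VV[1]=[2, 1, 2]
Event 5: SEND 2->0: VV[2][2]++ -> VV[2]=[2, 0, 3], msg_vec=[2, 0, 3]; VV[0]=max(VV[0],msg_vec) then VV[0][0]++ -> VV[0]=[4, 0, 3]
Event 4 stamp: [2, 0, 2]
Event 5 stamp: [2, 0, 3]
[2, 0, 2] <= [2, 0, 3]? True. Equal? False. Happens-before: True

Answer: yes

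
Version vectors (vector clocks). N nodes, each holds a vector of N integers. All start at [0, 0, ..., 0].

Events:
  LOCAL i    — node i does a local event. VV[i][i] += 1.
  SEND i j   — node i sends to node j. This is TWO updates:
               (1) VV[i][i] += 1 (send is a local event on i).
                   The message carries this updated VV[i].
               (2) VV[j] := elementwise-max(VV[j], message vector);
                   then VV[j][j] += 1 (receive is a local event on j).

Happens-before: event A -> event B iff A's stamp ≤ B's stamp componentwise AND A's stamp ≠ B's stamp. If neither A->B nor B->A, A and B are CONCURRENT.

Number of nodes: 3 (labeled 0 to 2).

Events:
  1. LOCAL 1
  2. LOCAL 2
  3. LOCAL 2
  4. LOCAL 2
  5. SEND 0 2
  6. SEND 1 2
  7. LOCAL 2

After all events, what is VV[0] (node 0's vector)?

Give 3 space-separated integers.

Initial: VV[0]=[0, 0, 0]
Initial: VV[1]=[0, 0, 0]
Initial: VV[2]=[0, 0, 0]
Event 1: LOCAL 1: VV[1][1]++ -> VV[1]=[0, 1, 0]
Event 2: LOCAL 2: VV[2][2]++ -> VV[2]=[0, 0, 1]
Event 3: LOCAL 2: VV[2][2]++ -> VV[2]=[0, 0, 2]
Event 4: LOCAL 2: VV[2][2]++ -> VV[2]=[0, 0, 3]
Event 5: SEND 0->2: VV[0][0]++ -> VV[0]=[1, 0, 0], msg_vec=[1, 0, 0]; VV[2]=max(VV[2],msg_vec) then VV[2][2]++ -> VV[2]=[1, 0, 4]
Event 6: SEND 1->2: VV[1][1]++ -> VV[1]=[0, 2, 0], msg_vec=[0, 2, 0]; VV[2]=max(VV[2],msg_vec) then VV[2][2]++ -> VV[2]=[1, 2, 5]
Event 7: LOCAL 2: VV[2][2]++ -> VV[2]=[1, 2, 6]
Final vectors: VV[0]=[1, 0, 0]; VV[1]=[0, 2, 0]; VV[2]=[1, 2, 6]

Answer: 1 0 0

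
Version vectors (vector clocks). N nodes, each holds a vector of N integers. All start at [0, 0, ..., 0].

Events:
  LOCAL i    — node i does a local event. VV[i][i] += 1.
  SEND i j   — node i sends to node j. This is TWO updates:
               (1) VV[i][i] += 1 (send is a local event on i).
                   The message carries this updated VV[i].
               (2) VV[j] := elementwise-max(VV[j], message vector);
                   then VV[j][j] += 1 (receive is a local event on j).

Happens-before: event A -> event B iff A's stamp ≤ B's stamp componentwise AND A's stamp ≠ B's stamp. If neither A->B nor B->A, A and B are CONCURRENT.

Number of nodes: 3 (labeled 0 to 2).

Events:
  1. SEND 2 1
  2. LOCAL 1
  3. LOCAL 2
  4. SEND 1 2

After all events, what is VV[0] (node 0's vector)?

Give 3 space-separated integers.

Initial: VV[0]=[0, 0, 0]
Initial: VV[1]=[0, 0, 0]
Initial: VV[2]=[0, 0, 0]
Event 1: SEND 2->1: VV[2][2]++ -> VV[2]=[0, 0, 1], msg_vec=[0, 0, 1]; VV[1]=max(VV[1],msg_vec) then VV[1][1]++ -> VV[1]=[0, 1, 1]
Event 2: LOCAL 1: VV[1][1]++ -> VV[1]=[0, 2, 1]
Event 3: LOCAL 2: VV[2][2]++ -> VV[2]=[0, 0, 2]
Event 4: SEND 1->2: VV[1][1]++ -> VV[1]=[0, 3, 1], msg_vec=[0, 3, 1]; VV[2]=max(VV[2],msg_vec) then VV[2][2]++ -> VV[2]=[0, 3, 3]
Final vectors: VV[0]=[0, 0, 0]; VV[1]=[0, 3, 1]; VV[2]=[0, 3, 3]

Answer: 0 0 0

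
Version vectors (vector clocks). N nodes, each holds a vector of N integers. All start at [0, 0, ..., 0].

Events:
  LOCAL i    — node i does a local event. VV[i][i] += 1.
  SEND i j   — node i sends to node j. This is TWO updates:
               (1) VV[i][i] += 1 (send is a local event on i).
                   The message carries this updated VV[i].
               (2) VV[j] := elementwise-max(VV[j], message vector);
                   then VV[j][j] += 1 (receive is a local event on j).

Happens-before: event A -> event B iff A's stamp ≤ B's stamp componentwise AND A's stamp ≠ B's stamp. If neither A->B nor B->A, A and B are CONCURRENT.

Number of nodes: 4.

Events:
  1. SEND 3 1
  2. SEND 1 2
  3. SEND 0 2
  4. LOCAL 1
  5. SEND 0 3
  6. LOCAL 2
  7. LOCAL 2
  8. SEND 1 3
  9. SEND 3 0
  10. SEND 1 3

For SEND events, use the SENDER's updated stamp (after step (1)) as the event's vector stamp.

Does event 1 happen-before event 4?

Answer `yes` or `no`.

Answer: yes

Derivation:
Initial: VV[0]=[0, 0, 0, 0]
Initial: VV[1]=[0, 0, 0, 0]
Initial: VV[2]=[0, 0, 0, 0]
Initial: VV[3]=[0, 0, 0, 0]
Event 1: SEND 3->1: VV[3][3]++ -> VV[3]=[0, 0, 0, 1], msg_vec=[0, 0, 0, 1]; VV[1]=max(VV[1],msg_vec) then VV[1][1]++ -> VV[1]=[0, 1, 0, 1]
Event 2: SEND 1->2: VV[1][1]++ -> VV[1]=[0, 2, 0, 1], msg_vec=[0, 2, 0, 1]; VV[2]=max(VV[2],msg_vec) then VV[2][2]++ -> VV[2]=[0, 2, 1, 1]
Event 3: SEND 0->2: VV[0][0]++ -> VV[0]=[1, 0, 0, 0], msg_vec=[1, 0, 0, 0]; VV[2]=max(VV[2],msg_vec) then VV[2][2]++ -> VV[2]=[1, 2, 2, 1]
Event 4: LOCAL 1: VV[1][1]++ -> VV[1]=[0, 3, 0, 1]
Event 5: SEND 0->3: VV[0][0]++ -> VV[0]=[2, 0, 0, 0], msg_vec=[2, 0, 0, 0]; VV[3]=max(VV[3],msg_vec) then VV[3][3]++ -> VV[3]=[2, 0, 0, 2]
Event 6: LOCAL 2: VV[2][2]++ -> VV[2]=[1, 2, 3, 1]
Event 7: LOCAL 2: VV[2][2]++ -> VV[2]=[1, 2, 4, 1]
Event 8: SEND 1->3: VV[1][1]++ -> VV[1]=[0, 4, 0, 1], msg_vec=[0, 4, 0, 1]; VV[3]=max(VV[3],msg_vec) then VV[3][3]++ -> VV[3]=[2, 4, 0, 3]
Event 9: SEND 3->0: VV[3][3]++ -> VV[3]=[2, 4, 0, 4], msg_vec=[2, 4, 0, 4]; VV[0]=max(VV[0],msg_vec) then VV[0][0]++ -> VV[0]=[3, 4, 0, 4]
Event 10: SEND 1->3: VV[1][1]++ -> VV[1]=[0, 5, 0, 1], msg_vec=[0, 5, 0, 1]; VV[3]=max(VV[3],msg_vec) then VV[3][3]++ -> VV[3]=[2, 5, 0, 5]
Event 1 stamp: [0, 0, 0, 1]
Event 4 stamp: [0, 3, 0, 1]
[0, 0, 0, 1] <= [0, 3, 0, 1]? True. Equal? False. Happens-before: True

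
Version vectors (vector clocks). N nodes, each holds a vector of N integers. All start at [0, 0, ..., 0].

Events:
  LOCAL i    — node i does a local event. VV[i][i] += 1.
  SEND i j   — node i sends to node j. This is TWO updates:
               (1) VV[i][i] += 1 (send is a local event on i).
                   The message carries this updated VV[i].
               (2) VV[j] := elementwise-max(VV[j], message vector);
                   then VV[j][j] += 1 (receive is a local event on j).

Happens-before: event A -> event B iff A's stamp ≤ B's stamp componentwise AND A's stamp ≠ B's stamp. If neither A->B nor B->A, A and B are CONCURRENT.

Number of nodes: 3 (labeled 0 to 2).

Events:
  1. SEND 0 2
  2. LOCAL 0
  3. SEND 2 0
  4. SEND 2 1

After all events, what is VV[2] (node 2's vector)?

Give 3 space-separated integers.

Answer: 1 0 3

Derivation:
Initial: VV[0]=[0, 0, 0]
Initial: VV[1]=[0, 0, 0]
Initial: VV[2]=[0, 0, 0]
Event 1: SEND 0->2: VV[0][0]++ -> VV[0]=[1, 0, 0], msg_vec=[1, 0, 0]; VV[2]=max(VV[2],msg_vec) then VV[2][2]++ -> VV[2]=[1, 0, 1]
Event 2: LOCAL 0: VV[0][0]++ -> VV[0]=[2, 0, 0]
Event 3: SEND 2->0: VV[2][2]++ -> VV[2]=[1, 0, 2], msg_vec=[1, 0, 2]; VV[0]=max(VV[0],msg_vec) then VV[0][0]++ -> VV[0]=[3, 0, 2]
Event 4: SEND 2->1: VV[2][2]++ -> VV[2]=[1, 0, 3], msg_vec=[1, 0, 3]; VV[1]=max(VV[1],msg_vec) then VV[1][1]++ -> VV[1]=[1, 1, 3]
Final vectors: VV[0]=[3, 0, 2]; VV[1]=[1, 1, 3]; VV[2]=[1, 0, 3]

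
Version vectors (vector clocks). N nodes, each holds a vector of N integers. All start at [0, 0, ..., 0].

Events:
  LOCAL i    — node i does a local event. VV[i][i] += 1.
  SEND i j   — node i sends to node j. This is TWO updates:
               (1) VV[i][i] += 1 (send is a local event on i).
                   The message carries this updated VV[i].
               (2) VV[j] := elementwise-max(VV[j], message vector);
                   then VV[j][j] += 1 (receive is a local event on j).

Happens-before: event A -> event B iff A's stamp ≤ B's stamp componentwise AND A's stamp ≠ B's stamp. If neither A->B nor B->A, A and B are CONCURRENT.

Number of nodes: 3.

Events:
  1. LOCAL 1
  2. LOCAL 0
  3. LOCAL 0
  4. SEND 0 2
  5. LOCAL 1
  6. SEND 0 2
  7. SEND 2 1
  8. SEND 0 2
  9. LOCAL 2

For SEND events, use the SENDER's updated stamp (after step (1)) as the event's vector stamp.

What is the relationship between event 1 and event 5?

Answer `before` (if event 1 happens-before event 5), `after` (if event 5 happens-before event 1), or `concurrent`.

Initial: VV[0]=[0, 0, 0]
Initial: VV[1]=[0, 0, 0]
Initial: VV[2]=[0, 0, 0]
Event 1: LOCAL 1: VV[1][1]++ -> VV[1]=[0, 1, 0]
Event 2: LOCAL 0: VV[0][0]++ -> VV[0]=[1, 0, 0]
Event 3: LOCAL 0: VV[0][0]++ -> VV[0]=[2, 0, 0]
Event 4: SEND 0->2: VV[0][0]++ -> VV[0]=[3, 0, 0], msg_vec=[3, 0, 0]; VV[2]=max(VV[2],msg_vec) then VV[2][2]++ -> VV[2]=[3, 0, 1]
Event 5: LOCAL 1: VV[1][1]++ -> VV[1]=[0, 2, 0]
Event 6: SEND 0->2: VV[0][0]++ -> VV[0]=[4, 0, 0], msg_vec=[4, 0, 0]; VV[2]=max(VV[2],msg_vec) then VV[2][2]++ -> VV[2]=[4, 0, 2]
Event 7: SEND 2->1: VV[2][2]++ -> VV[2]=[4, 0, 3], msg_vec=[4, 0, 3]; VV[1]=max(VV[1],msg_vec) then VV[1][1]++ -> VV[1]=[4, 3, 3]
Event 8: SEND 0->2: VV[0][0]++ -> VV[0]=[5, 0, 0], msg_vec=[5, 0, 0]; VV[2]=max(VV[2],msg_vec) then VV[2][2]++ -> VV[2]=[5, 0, 4]
Event 9: LOCAL 2: VV[2][2]++ -> VV[2]=[5, 0, 5]
Event 1 stamp: [0, 1, 0]
Event 5 stamp: [0, 2, 0]
[0, 1, 0] <= [0, 2, 0]? True
[0, 2, 0] <= [0, 1, 0]? False
Relation: before

Answer: before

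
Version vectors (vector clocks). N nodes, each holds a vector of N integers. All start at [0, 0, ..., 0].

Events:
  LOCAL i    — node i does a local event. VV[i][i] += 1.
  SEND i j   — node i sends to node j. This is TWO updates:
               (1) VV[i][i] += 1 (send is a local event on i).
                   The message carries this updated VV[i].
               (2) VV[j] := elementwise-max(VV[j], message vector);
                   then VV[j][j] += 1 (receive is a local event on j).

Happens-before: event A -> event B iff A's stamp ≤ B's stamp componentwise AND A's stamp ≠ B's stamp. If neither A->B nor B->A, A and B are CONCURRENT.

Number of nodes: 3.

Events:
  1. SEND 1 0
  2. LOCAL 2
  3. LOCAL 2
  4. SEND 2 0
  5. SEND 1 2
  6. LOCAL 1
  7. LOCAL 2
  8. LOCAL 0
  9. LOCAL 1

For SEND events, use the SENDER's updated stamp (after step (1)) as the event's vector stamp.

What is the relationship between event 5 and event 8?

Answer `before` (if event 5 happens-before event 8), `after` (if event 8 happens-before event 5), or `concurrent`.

Initial: VV[0]=[0, 0, 0]
Initial: VV[1]=[0, 0, 0]
Initial: VV[2]=[0, 0, 0]
Event 1: SEND 1->0: VV[1][1]++ -> VV[1]=[0, 1, 0], msg_vec=[0, 1, 0]; VV[0]=max(VV[0],msg_vec) then VV[0][0]++ -> VV[0]=[1, 1, 0]
Event 2: LOCAL 2: VV[2][2]++ -> VV[2]=[0, 0, 1]
Event 3: LOCAL 2: VV[2][2]++ -> VV[2]=[0, 0, 2]
Event 4: SEND 2->0: VV[2][2]++ -> VV[2]=[0, 0, 3], msg_vec=[0, 0, 3]; VV[0]=max(VV[0],msg_vec) then VV[0][0]++ -> VV[0]=[2, 1, 3]
Event 5: SEND 1->2: VV[1][1]++ -> VV[1]=[0, 2, 0], msg_vec=[0, 2, 0]; VV[2]=max(VV[2],msg_vec) then VV[2][2]++ -> VV[2]=[0, 2, 4]
Event 6: LOCAL 1: VV[1][1]++ -> VV[1]=[0, 3, 0]
Event 7: LOCAL 2: VV[2][2]++ -> VV[2]=[0, 2, 5]
Event 8: LOCAL 0: VV[0][0]++ -> VV[0]=[3, 1, 3]
Event 9: LOCAL 1: VV[1][1]++ -> VV[1]=[0, 4, 0]
Event 5 stamp: [0, 2, 0]
Event 8 stamp: [3, 1, 3]
[0, 2, 0] <= [3, 1, 3]? False
[3, 1, 3] <= [0, 2, 0]? False
Relation: concurrent

Answer: concurrent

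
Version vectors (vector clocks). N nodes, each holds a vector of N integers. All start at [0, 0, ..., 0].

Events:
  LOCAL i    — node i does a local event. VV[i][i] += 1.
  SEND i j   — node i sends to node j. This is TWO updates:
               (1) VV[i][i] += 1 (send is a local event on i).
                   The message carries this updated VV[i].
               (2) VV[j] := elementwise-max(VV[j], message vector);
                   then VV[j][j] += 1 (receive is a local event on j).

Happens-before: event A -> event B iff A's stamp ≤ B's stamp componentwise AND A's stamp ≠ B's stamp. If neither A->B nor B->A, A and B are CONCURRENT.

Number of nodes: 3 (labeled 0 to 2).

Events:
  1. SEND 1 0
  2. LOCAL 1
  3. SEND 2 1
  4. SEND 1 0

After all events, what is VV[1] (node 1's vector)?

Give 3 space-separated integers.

Answer: 0 4 1

Derivation:
Initial: VV[0]=[0, 0, 0]
Initial: VV[1]=[0, 0, 0]
Initial: VV[2]=[0, 0, 0]
Event 1: SEND 1->0: VV[1][1]++ -> VV[1]=[0, 1, 0], msg_vec=[0, 1, 0]; VV[0]=max(VV[0],msg_vec) then VV[0][0]++ -> VV[0]=[1, 1, 0]
Event 2: LOCAL 1: VV[1][1]++ -> VV[1]=[0, 2, 0]
Event 3: SEND 2->1: VV[2][2]++ -> VV[2]=[0, 0, 1], msg_vec=[0, 0, 1]; VV[1]=max(VV[1],msg_vec) then VV[1][1]++ -> VV[1]=[0, 3, 1]
Event 4: SEND 1->0: VV[1][1]++ -> VV[1]=[0, 4, 1], msg_vec=[0, 4, 1]; VV[0]=max(VV[0],msg_vec) then VV[0][0]++ -> VV[0]=[2, 4, 1]
Final vectors: VV[0]=[2, 4, 1]; VV[1]=[0, 4, 1]; VV[2]=[0, 0, 1]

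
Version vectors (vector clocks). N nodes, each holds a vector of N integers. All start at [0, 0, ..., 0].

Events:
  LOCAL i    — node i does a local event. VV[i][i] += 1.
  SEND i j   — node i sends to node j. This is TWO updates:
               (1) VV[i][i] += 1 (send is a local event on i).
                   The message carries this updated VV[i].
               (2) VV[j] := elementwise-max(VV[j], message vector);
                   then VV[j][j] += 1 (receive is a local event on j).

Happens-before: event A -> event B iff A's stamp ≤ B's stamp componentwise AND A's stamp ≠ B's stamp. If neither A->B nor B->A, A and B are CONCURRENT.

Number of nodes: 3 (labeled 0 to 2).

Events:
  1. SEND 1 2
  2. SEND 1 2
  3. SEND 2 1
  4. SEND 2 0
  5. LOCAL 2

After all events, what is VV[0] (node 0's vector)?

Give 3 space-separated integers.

Answer: 1 2 4

Derivation:
Initial: VV[0]=[0, 0, 0]
Initial: VV[1]=[0, 0, 0]
Initial: VV[2]=[0, 0, 0]
Event 1: SEND 1->2: VV[1][1]++ -> VV[1]=[0, 1, 0], msg_vec=[0, 1, 0]; VV[2]=max(VV[2],msg_vec) then VV[2][2]++ -> VV[2]=[0, 1, 1]
Event 2: SEND 1->2: VV[1][1]++ -> VV[1]=[0, 2, 0], msg_vec=[0, 2, 0]; VV[2]=max(VV[2],msg_vec) then VV[2][2]++ -> VV[2]=[0, 2, 2]
Event 3: SEND 2->1: VV[2][2]++ -> VV[2]=[0, 2, 3], msg_vec=[0, 2, 3]; VV[1]=max(VV[1],msg_vec) then VV[1][1]++ -> VV[1]=[0, 3, 3]
Event 4: SEND 2->0: VV[2][2]++ -> VV[2]=[0, 2, 4], msg_vec=[0, 2, 4]; VV[0]=max(VV[0],msg_vec) then VV[0][0]++ -> VV[0]=[1, 2, 4]
Event 5: LOCAL 2: VV[2][2]++ -> VV[2]=[0, 2, 5]
Final vectors: VV[0]=[1, 2, 4]; VV[1]=[0, 3, 3]; VV[2]=[0, 2, 5]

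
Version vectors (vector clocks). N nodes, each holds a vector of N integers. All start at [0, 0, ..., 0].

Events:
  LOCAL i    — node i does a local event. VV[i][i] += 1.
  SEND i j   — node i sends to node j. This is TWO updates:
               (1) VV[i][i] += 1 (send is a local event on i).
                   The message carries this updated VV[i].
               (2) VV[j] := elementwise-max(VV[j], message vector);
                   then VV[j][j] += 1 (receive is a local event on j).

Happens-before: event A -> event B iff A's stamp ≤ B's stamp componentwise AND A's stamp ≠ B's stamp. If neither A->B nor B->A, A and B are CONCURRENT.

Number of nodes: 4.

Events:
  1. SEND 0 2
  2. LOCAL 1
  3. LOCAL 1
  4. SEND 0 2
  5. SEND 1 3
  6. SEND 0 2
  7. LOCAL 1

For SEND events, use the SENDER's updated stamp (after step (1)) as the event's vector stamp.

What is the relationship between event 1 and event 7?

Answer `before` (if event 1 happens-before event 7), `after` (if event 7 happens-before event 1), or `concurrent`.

Answer: concurrent

Derivation:
Initial: VV[0]=[0, 0, 0, 0]
Initial: VV[1]=[0, 0, 0, 0]
Initial: VV[2]=[0, 0, 0, 0]
Initial: VV[3]=[0, 0, 0, 0]
Event 1: SEND 0->2: VV[0][0]++ -> VV[0]=[1, 0, 0, 0], msg_vec=[1, 0, 0, 0]; VV[2]=max(VV[2],msg_vec) then VV[2][2]++ -> VV[2]=[1, 0, 1, 0]
Event 2: LOCAL 1: VV[1][1]++ -> VV[1]=[0, 1, 0, 0]
Event 3: LOCAL 1: VV[1][1]++ -> VV[1]=[0, 2, 0, 0]
Event 4: SEND 0->2: VV[0][0]++ -> VV[0]=[2, 0, 0, 0], msg_vec=[2, 0, 0, 0]; VV[2]=max(VV[2],msg_vec) then VV[2][2]++ -> VV[2]=[2, 0, 2, 0]
Event 5: SEND 1->3: VV[1][1]++ -> VV[1]=[0, 3, 0, 0], msg_vec=[0, 3, 0, 0]; VV[3]=max(VV[3],msg_vec) then VV[3][3]++ -> VV[3]=[0, 3, 0, 1]
Event 6: SEND 0->2: VV[0][0]++ -> VV[0]=[3, 0, 0, 0], msg_vec=[3, 0, 0, 0]; VV[2]=max(VV[2],msg_vec) then VV[2][2]++ -> VV[2]=[3, 0, 3, 0]
Event 7: LOCAL 1: VV[1][1]++ -> VV[1]=[0, 4, 0, 0]
Event 1 stamp: [1, 0, 0, 0]
Event 7 stamp: [0, 4, 0, 0]
[1, 0, 0, 0] <= [0, 4, 0, 0]? False
[0, 4, 0, 0] <= [1, 0, 0, 0]? False
Relation: concurrent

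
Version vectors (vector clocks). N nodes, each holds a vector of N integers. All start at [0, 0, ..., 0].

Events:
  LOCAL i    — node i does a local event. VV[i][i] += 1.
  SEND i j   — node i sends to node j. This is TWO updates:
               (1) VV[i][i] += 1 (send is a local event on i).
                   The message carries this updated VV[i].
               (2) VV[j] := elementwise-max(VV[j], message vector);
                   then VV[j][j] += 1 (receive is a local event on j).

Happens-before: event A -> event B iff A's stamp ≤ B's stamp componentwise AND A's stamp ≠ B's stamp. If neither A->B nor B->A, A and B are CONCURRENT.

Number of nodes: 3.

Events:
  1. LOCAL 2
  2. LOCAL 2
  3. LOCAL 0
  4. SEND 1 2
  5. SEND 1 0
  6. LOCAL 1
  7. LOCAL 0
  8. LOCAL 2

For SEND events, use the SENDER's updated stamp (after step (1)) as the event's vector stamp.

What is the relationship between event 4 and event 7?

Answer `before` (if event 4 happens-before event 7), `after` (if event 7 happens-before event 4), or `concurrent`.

Initial: VV[0]=[0, 0, 0]
Initial: VV[1]=[0, 0, 0]
Initial: VV[2]=[0, 0, 0]
Event 1: LOCAL 2: VV[2][2]++ -> VV[2]=[0, 0, 1]
Event 2: LOCAL 2: VV[2][2]++ -> VV[2]=[0, 0, 2]
Event 3: LOCAL 0: VV[0][0]++ -> VV[0]=[1, 0, 0]
Event 4: SEND 1->2: VV[1][1]++ -> VV[1]=[0, 1, 0], msg_vec=[0, 1, 0]; VV[2]=max(VV[2],msg_vec) then VV[2][2]++ -> VV[2]=[0, 1, 3]
Event 5: SEND 1->0: VV[1][1]++ -> VV[1]=[0, 2, 0], msg_vec=[0, 2, 0]; VV[0]=max(VV[0],msg_vec) then VV[0][0]++ -> VV[0]=[2, 2, 0]
Event 6: LOCAL 1: VV[1][1]++ -> VV[1]=[0, 3, 0]
Event 7: LOCAL 0: VV[0][0]++ -> VV[0]=[3, 2, 0]
Event 8: LOCAL 2: VV[2][2]++ -> VV[2]=[0, 1, 4]
Event 4 stamp: [0, 1, 0]
Event 7 stamp: [3, 2, 0]
[0, 1, 0] <= [3, 2, 0]? True
[3, 2, 0] <= [0, 1, 0]? False
Relation: before

Answer: before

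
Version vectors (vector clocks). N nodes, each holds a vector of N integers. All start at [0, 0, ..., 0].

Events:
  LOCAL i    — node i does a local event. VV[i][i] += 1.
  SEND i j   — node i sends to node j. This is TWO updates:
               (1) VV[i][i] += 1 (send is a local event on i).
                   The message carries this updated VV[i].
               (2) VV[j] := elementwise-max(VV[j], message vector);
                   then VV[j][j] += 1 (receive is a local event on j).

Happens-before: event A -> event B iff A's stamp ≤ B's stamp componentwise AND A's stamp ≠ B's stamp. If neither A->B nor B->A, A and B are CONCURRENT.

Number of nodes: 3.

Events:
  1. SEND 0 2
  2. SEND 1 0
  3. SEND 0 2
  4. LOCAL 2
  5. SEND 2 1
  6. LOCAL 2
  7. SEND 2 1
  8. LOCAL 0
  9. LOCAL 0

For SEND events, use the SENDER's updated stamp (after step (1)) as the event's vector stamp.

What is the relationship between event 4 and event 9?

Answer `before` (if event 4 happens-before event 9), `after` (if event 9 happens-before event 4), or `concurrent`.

Initial: VV[0]=[0, 0, 0]
Initial: VV[1]=[0, 0, 0]
Initial: VV[2]=[0, 0, 0]
Event 1: SEND 0->2: VV[0][0]++ -> VV[0]=[1, 0, 0], msg_vec=[1, 0, 0]; VV[2]=max(VV[2],msg_vec) then VV[2][2]++ -> VV[2]=[1, 0, 1]
Event 2: SEND 1->0: VV[1][1]++ -> VV[1]=[0, 1, 0], msg_vec=[0, 1, 0]; VV[0]=max(VV[0],msg_vec) then VV[0][0]++ -> VV[0]=[2, 1, 0]
Event 3: SEND 0->2: VV[0][0]++ -> VV[0]=[3, 1, 0], msg_vec=[3, 1, 0]; VV[2]=max(VV[2],msg_vec) then VV[2][2]++ -> VV[2]=[3, 1, 2]
Event 4: LOCAL 2: VV[2][2]++ -> VV[2]=[3, 1, 3]
Event 5: SEND 2->1: VV[2][2]++ -> VV[2]=[3, 1, 4], msg_vec=[3, 1, 4]; VV[1]=max(VV[1],msg_vec) then VV[1][1]++ -> VV[1]=[3, 2, 4]
Event 6: LOCAL 2: VV[2][2]++ -> VV[2]=[3, 1, 5]
Event 7: SEND 2->1: VV[2][2]++ -> VV[2]=[3, 1, 6], msg_vec=[3, 1, 6]; VV[1]=max(VV[1],msg_vec) then VV[1][1]++ -> VV[1]=[3, 3, 6]
Event 8: LOCAL 0: VV[0][0]++ -> VV[0]=[4, 1, 0]
Event 9: LOCAL 0: VV[0][0]++ -> VV[0]=[5, 1, 0]
Event 4 stamp: [3, 1, 3]
Event 9 stamp: [5, 1, 0]
[3, 1, 3] <= [5, 1, 0]? False
[5, 1, 0] <= [3, 1, 3]? False
Relation: concurrent

Answer: concurrent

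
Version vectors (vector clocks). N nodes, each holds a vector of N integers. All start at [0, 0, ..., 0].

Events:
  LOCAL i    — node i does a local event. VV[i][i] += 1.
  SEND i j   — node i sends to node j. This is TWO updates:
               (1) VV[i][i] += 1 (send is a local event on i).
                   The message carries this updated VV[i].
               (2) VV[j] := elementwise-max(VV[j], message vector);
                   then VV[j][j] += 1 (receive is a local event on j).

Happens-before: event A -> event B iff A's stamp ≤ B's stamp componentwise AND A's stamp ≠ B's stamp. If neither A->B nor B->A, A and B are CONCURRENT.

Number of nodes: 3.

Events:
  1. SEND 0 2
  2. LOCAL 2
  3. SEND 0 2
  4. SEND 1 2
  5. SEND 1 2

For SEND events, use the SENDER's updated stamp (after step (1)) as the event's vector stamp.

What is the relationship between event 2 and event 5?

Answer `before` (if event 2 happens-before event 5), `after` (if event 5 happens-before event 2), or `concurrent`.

Initial: VV[0]=[0, 0, 0]
Initial: VV[1]=[0, 0, 0]
Initial: VV[2]=[0, 0, 0]
Event 1: SEND 0->2: VV[0][0]++ -> VV[0]=[1, 0, 0], msg_vec=[1, 0, 0]; VV[2]=max(VV[2],msg_vec) then VV[2][2]++ -> VV[2]=[1, 0, 1]
Event 2: LOCAL 2: VV[2][2]++ -> VV[2]=[1, 0, 2]
Event 3: SEND 0->2: VV[0][0]++ -> VV[0]=[2, 0, 0], msg_vec=[2, 0, 0]; VV[2]=max(VV[2],msg_vec) then VV[2][2]++ -> VV[2]=[2, 0, 3]
Event 4: SEND 1->2: VV[1][1]++ -> VV[1]=[0, 1, 0], msg_vec=[0, 1, 0]; VV[2]=max(VV[2],msg_vec) then VV[2][2]++ -> VV[2]=[2, 1, 4]
Event 5: SEND 1->2: VV[1][1]++ -> VV[1]=[0, 2, 0], msg_vec=[0, 2, 0]; VV[2]=max(VV[2],msg_vec) then VV[2][2]++ -> VV[2]=[2, 2, 5]
Event 2 stamp: [1, 0, 2]
Event 5 stamp: [0, 2, 0]
[1, 0, 2] <= [0, 2, 0]? False
[0, 2, 0] <= [1, 0, 2]? False
Relation: concurrent

Answer: concurrent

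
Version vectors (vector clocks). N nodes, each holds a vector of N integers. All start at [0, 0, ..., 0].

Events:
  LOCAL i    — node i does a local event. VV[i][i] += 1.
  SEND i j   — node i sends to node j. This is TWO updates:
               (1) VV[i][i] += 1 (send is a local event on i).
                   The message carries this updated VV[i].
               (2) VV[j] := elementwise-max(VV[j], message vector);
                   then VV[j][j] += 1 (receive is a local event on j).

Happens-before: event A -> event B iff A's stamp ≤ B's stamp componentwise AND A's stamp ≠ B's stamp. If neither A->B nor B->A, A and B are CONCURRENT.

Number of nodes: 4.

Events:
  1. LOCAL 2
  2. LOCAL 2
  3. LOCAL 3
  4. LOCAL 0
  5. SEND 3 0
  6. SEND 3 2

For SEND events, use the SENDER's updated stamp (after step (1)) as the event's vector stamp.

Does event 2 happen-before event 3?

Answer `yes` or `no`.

Answer: no

Derivation:
Initial: VV[0]=[0, 0, 0, 0]
Initial: VV[1]=[0, 0, 0, 0]
Initial: VV[2]=[0, 0, 0, 0]
Initial: VV[3]=[0, 0, 0, 0]
Event 1: LOCAL 2: VV[2][2]++ -> VV[2]=[0, 0, 1, 0]
Event 2: LOCAL 2: VV[2][2]++ -> VV[2]=[0, 0, 2, 0]
Event 3: LOCAL 3: VV[3][3]++ -> VV[3]=[0, 0, 0, 1]
Event 4: LOCAL 0: VV[0][0]++ -> VV[0]=[1, 0, 0, 0]
Event 5: SEND 3->0: VV[3][3]++ -> VV[3]=[0, 0, 0, 2], msg_vec=[0, 0, 0, 2]; VV[0]=max(VV[0],msg_vec) then VV[0][0]++ -> VV[0]=[2, 0, 0, 2]
Event 6: SEND 3->2: VV[3][3]++ -> VV[3]=[0, 0, 0, 3], msg_vec=[0, 0, 0, 3]; VV[2]=max(VV[2],msg_vec) then VV[2][2]++ -> VV[2]=[0, 0, 3, 3]
Event 2 stamp: [0, 0, 2, 0]
Event 3 stamp: [0, 0, 0, 1]
[0, 0, 2, 0] <= [0, 0, 0, 1]? False. Equal? False. Happens-before: False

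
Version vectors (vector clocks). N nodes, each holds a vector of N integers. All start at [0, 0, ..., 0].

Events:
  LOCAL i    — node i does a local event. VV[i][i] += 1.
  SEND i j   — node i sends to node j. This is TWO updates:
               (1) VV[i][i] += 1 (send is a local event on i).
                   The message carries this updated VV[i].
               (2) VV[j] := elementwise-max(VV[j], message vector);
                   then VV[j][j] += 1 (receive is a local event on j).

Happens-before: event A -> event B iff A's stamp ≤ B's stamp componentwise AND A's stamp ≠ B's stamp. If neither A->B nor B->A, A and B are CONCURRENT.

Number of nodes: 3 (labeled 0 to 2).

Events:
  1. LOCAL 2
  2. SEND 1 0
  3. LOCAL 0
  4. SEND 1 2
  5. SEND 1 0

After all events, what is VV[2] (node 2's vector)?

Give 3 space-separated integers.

Initial: VV[0]=[0, 0, 0]
Initial: VV[1]=[0, 0, 0]
Initial: VV[2]=[0, 0, 0]
Event 1: LOCAL 2: VV[2][2]++ -> VV[2]=[0, 0, 1]
Event 2: SEND 1->0: VV[1][1]++ -> VV[1]=[0, 1, 0], msg_vec=[0, 1, 0]; VV[0]=max(VV[0],msg_vec) then VV[0][0]++ -> VV[0]=[1, 1, 0]
Event 3: LOCAL 0: VV[0][0]++ -> VV[0]=[2, 1, 0]
Event 4: SEND 1->2: VV[1][1]++ -> VV[1]=[0, 2, 0], msg_vec=[0, 2, 0]; VV[2]=max(VV[2],msg_vec) then VV[2][2]++ -> VV[2]=[0, 2, 2]
Event 5: SEND 1->0: VV[1][1]++ -> VV[1]=[0, 3, 0], msg_vec=[0, 3, 0]; VV[0]=max(VV[0],msg_vec) then VV[0][0]++ -> VV[0]=[3, 3, 0]
Final vectors: VV[0]=[3, 3, 0]; VV[1]=[0, 3, 0]; VV[2]=[0, 2, 2]

Answer: 0 2 2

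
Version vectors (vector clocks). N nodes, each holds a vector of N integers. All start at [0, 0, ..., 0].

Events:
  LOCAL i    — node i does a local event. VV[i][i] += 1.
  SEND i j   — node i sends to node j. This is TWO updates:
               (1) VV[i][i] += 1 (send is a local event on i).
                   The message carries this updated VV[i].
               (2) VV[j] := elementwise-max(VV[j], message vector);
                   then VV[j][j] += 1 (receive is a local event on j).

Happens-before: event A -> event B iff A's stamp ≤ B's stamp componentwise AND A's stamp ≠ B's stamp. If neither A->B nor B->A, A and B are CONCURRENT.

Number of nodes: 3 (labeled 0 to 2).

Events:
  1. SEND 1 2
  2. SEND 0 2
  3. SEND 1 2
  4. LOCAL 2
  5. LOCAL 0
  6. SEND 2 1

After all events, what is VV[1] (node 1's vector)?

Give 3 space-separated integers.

Initial: VV[0]=[0, 0, 0]
Initial: VV[1]=[0, 0, 0]
Initial: VV[2]=[0, 0, 0]
Event 1: SEND 1->2: VV[1][1]++ -> VV[1]=[0, 1, 0], msg_vec=[0, 1, 0]; VV[2]=max(VV[2],msg_vec) then VV[2][2]++ -> VV[2]=[0, 1, 1]
Event 2: SEND 0->2: VV[0][0]++ -> VV[0]=[1, 0, 0], msg_vec=[1, 0, 0]; VV[2]=max(VV[2],msg_vec) then VV[2][2]++ -> VV[2]=[1, 1, 2]
Event 3: SEND 1->2: VV[1][1]++ -> VV[1]=[0, 2, 0], msg_vec=[0, 2, 0]; VV[2]=max(VV[2],msg_vec) then VV[2][2]++ -> VV[2]=[1, 2, 3]
Event 4: LOCAL 2: VV[2][2]++ -> VV[2]=[1, 2, 4]
Event 5: LOCAL 0: VV[0][0]++ -> VV[0]=[2, 0, 0]
Event 6: SEND 2->1: VV[2][2]++ -> VV[2]=[1, 2, 5], msg_vec=[1, 2, 5]; VV[1]=max(VV[1],msg_vec) then VV[1][1]++ -> VV[1]=[1, 3, 5]
Final vectors: VV[0]=[2, 0, 0]; VV[1]=[1, 3, 5]; VV[2]=[1, 2, 5]

Answer: 1 3 5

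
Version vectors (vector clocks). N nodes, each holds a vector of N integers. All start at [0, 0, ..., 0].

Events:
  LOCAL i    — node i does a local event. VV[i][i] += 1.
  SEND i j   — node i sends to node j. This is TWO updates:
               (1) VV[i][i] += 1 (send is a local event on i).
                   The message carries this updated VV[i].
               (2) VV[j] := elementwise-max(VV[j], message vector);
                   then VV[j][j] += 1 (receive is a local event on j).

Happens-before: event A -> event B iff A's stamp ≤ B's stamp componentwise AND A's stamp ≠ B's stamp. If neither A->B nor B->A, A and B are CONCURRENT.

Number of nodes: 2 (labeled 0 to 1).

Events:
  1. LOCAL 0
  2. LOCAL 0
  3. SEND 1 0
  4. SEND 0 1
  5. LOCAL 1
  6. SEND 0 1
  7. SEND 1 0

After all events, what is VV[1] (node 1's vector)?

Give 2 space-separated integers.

Answer: 5 5

Derivation:
Initial: VV[0]=[0, 0]
Initial: VV[1]=[0, 0]
Event 1: LOCAL 0: VV[0][0]++ -> VV[0]=[1, 0]
Event 2: LOCAL 0: VV[0][0]++ -> VV[0]=[2, 0]
Event 3: SEND 1->0: VV[1][1]++ -> VV[1]=[0, 1], msg_vec=[0, 1]; VV[0]=max(VV[0],msg_vec) then VV[0][0]++ -> VV[0]=[3, 1]
Event 4: SEND 0->1: VV[0][0]++ -> VV[0]=[4, 1], msg_vec=[4, 1]; VV[1]=max(VV[1],msg_vec) then VV[1][1]++ -> VV[1]=[4, 2]
Event 5: LOCAL 1: VV[1][1]++ -> VV[1]=[4, 3]
Event 6: SEND 0->1: VV[0][0]++ -> VV[0]=[5, 1], msg_vec=[5, 1]; VV[1]=max(VV[1],msg_vec) then VV[1][1]++ -> VV[1]=[5, 4]
Event 7: SEND 1->0: VV[1][1]++ -> VV[1]=[5, 5], msg_vec=[5, 5]; VV[0]=max(VV[0],msg_vec) then VV[0][0]++ -> VV[0]=[6, 5]
Final vectors: VV[0]=[6, 5]; VV[1]=[5, 5]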